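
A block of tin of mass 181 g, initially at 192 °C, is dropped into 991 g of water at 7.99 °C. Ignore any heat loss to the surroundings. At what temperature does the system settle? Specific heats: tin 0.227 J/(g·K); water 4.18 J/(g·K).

T_f ≈ 9.8 °C

Set heat shed by the hot body equal to heat absorbed by the cold body:
181·0.227·(192 − T) = 991·4.18·(T − 7.99)
41.09(192 − T) = 4142.4(T − 7.99)
4183.5 T = 40986  ⇒  T ≈ 9.80 °C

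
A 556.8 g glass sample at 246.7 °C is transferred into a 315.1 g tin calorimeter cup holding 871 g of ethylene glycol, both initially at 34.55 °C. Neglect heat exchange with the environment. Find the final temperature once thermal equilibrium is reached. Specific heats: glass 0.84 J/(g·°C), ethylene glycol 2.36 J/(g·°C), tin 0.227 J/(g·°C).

T_f ≈ 72.8 °C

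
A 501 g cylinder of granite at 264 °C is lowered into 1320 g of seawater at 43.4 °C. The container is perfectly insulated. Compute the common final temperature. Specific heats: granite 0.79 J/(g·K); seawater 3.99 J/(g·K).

|Q_granite| = |Q_seawater|:
501*0.79*(264 − T) = 1320*3.99*(T − 43.4)
395.79(264 − T) = 5266.8(T − 43.4)
5662.6 T = 333068  ⇒  T ≈ 58.82 °C

T_f ≈ 58.8 °C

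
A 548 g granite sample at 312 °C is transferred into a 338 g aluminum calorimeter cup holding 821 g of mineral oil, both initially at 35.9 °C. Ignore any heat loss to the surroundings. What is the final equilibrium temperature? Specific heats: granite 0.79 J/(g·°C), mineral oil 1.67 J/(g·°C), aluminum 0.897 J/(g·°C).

T_f is the heat-capacity-weighted average of the initial temperatures:
T_f = (432.92×312 + 1371.1×35.9 + 303.19×35.9) / (432.92 + 1371.1 + 303.19)
    = 195177 / 2107.2 ≈ 92.62 °C

T_f ≈ 92.6 °C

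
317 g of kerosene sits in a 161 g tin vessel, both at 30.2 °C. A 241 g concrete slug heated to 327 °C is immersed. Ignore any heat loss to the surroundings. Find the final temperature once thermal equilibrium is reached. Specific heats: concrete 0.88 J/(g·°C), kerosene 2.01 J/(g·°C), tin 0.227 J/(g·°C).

With ΣQ=0 the equilibrium temperature is the m·c-weighted mean:
T_f = (212.08×327 + 637.17×30.2 + 36.55×30.2) / (212.08 + 637.17 + 36.55)
    = 89696 / 885.8 ≈ 101.26 °C

T_f ≈ 101.3 °C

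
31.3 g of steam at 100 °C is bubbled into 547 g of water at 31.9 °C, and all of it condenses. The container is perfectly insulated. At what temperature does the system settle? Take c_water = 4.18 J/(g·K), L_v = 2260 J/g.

Setting the total heat transfer to zero:
steam→water at 100 °C releases m L_v = 31.3×2260 = 70738; condensed water 100 °C→T: 130.83(T − 100); water warms: 547×4.18×(T − 31.9) = 2286.5(T − 31.9)
2417.3 T = 70738 + 13083 + 72938 = 156759
T ≈ 64.85 °C (< 100 °C, so full condensation is consistent).

T_f ≈ 64.8 °C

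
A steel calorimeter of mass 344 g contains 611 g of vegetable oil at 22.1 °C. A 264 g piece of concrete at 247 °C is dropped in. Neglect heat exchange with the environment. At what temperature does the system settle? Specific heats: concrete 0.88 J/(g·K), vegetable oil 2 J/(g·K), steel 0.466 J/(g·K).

T_f ≈ 54.5 °C

With ΣQ=0 the equilibrium temperature is the m·c-weighted mean:
T_f = (232.32*247 + 1222*22.1 + 160.3*22.1) / (232.32 + 1222 + 160.3)
    = 87932 / 1614.6 ≈ 54.46 °C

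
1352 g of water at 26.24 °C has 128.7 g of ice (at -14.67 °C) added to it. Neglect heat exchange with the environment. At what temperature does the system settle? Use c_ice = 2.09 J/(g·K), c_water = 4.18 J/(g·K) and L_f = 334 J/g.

Energy conservation, ΣQ = 0:
ice -14.67→0 °C: 128.7×2.09×14.67 = 3946; latent heat to melt: 128.7×334 = 42986; meltwater 0→T: 128.7×4.18×T = 537.97 T; water: 5651.4(T − 26.24)
6189.3 T = 148292 − 46932 = 101360
T ≈ 16.38 °C. Since T > 0 °C, the all-ice-melts assumption holds.

T_f ≈ 16.4 °C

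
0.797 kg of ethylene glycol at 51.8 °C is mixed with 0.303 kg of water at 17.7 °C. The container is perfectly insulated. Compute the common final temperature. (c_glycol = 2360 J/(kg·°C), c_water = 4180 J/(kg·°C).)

T_f ≈ 38.1 °C

T_f = Σ m_i c_i T_i / Σ m_i c_i:
T_f = (1880.9×51.8 + 1266.5×17.7) / (1880.9 + 1266.5)
    = 119849 / 3147.5 ≈ 38.08 °C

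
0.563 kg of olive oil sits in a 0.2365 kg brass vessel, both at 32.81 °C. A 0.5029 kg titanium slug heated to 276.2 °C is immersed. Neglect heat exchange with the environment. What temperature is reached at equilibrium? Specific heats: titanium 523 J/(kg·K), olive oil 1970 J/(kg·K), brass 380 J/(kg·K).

T_f is the heat-capacity-weighted average of the initial temperatures:
T_f = (263.02*276.2 + 1109.1*32.81 + 89.87*32.81) / (263.02 + 1109.1 + 89.87)
    = 111984 / 1462 ≈ 76.60 °C

T_f ≈ 76.6 °C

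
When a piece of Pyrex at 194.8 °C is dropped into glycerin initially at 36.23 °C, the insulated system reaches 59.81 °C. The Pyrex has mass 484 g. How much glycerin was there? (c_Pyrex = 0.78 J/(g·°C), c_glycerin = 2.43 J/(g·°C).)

Heat lost by the Pyrex = heat gained by the glycerin:
484×0.78×(194.8 − 59.81) = m×2.43×(59.81 − 36.23)
57.3 m = 50961  ⇒  m ≈ 889.4 g

m ≈ 889 g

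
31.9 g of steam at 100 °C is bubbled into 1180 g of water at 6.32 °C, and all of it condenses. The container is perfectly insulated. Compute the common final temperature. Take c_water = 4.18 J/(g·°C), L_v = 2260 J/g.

Taking heat into each body as positive, Σ m c ΔT = 0:
steam→water at 100 °C releases m L_v = 31.9·2260 = 72094; condensed water 100 °C→T: 133.34(T − 100); water warms: 1180·4.18·(T − 6.32) = 4932.4(T − 6.32)
5065.7 T = 72094 + 13334 + 31173 = 116601
T ≈ 23.02 °C, under the boiling point, so the assumption holds.

T_f ≈ 23.0 °C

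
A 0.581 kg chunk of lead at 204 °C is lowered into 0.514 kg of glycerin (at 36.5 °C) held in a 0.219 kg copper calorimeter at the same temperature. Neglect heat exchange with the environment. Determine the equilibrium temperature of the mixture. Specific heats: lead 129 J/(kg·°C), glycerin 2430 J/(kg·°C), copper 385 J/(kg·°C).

T_f ≈ 45.4 °C

Setting the total heat transfer to zero:
0.581×129×(T − 204) + 0.514×2430×(T − 36.5) + 0.219×385×(T − 36.5) = 0
74.95(T − 204) + 1249(T − 36.5) + 84.31(T − 36.5) = 0
(74.95 + 1249 + 84.31) T = 74.95×204 + 1249×36.5 + 84.31×36.5
T ≈ 45.41 °C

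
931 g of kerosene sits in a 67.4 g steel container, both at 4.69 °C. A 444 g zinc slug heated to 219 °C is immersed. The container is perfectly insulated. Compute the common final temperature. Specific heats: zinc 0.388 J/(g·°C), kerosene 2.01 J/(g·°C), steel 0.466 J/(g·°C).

T_f ≈ 22.5 °C

With ΣQ=0 the equilibrium temperature is the m·c-weighted mean:
T_f = (172.27·219 + 1871.3·4.69 + 31.41·4.69) / (172.27 + 1871.3 + 31.41)
    = 46651 / 2075 ≈ 22.48 °C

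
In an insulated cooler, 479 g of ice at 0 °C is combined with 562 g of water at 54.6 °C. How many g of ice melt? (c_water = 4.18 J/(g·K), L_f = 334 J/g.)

Cooling the water to 0 °C releases 562·4.18·54.6 = 128264 J.
To melt every bit of ice: 479·334 = 159986 J.
Since 128264 < 159986 J, not all the ice melts; equilibrium is at 0 °C.
m_melt = 128264 / L_f = 384 g.

m_melted ≈ 384 g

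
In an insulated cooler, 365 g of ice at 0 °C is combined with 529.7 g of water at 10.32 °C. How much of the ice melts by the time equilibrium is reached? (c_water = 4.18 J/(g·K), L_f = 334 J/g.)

m_melted ≈ 68.4 g

Water can give up m c ΔT = 529.7×4.18×10.32 = 22850 J before reaching 0 °C.
Fully melting the ice requires m_ice L_f = 365×334 = 121910 J.
22850 J < 121910 J, so only part of the ice melts and the system sits at 0 °C.
Mass melted = 22850/334 ≈ 68.41 g.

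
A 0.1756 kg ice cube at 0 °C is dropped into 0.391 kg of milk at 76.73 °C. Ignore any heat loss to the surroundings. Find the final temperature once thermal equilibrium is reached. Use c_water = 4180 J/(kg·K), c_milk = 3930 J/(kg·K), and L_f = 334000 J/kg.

T_f ≈ 26.1 °C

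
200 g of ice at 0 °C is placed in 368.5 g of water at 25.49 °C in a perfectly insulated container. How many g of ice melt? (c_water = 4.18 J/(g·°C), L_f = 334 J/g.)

m_melted ≈ 118 g

Heat available from the water dropping to 0 °C: 368.5·4.18·25.49 = 39263 J.
To melt every bit of ice: 200·334 = 66800 J.
That's not enough to melt it all — equilibrium is at 0 °C with ice remaining.
Mass melted = 39263/334 ≈ 117.6 g.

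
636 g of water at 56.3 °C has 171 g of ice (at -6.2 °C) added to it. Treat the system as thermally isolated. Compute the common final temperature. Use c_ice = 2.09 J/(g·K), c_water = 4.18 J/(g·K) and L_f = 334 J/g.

T_f ≈ 26.8 °C

Let T be the final temperature. ΣQ_i = 0:
ice -6.2→0 °C: 171×2.09×6.2 = 2215.8
  latent heat to melt: 171×334 = 57114
  warm the meltwater: 714.78 T
  water: 2658.5(T − 56.3)
3373.3 T = 149672 − 59330 = 90343
T ≈ 26.78 °C — above 0 °C, consistent with complete melting.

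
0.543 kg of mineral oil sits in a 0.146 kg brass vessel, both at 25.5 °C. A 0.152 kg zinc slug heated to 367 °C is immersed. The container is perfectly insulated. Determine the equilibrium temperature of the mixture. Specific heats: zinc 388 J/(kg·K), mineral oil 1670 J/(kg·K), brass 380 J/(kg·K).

T_f ≈ 45.2 °C

Heat gained plus heat lost sum to zero:
0.152*388*(T − 367) + 0.543*1670*(T − 25.5) + 0.146*380*(T − 25.5) = 0
1021.3 T = 46183
T ≈ 45.22 °C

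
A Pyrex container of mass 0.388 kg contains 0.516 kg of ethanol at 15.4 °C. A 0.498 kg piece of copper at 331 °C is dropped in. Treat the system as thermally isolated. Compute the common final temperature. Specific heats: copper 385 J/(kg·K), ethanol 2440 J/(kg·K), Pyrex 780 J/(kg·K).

T_f ≈ 49.9 °C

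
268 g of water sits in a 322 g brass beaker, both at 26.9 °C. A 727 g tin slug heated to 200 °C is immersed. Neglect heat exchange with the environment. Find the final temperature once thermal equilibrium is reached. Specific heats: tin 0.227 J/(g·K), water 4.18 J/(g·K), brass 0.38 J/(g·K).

T_f ≈ 47.2 °C

With ΣQ=0 the equilibrium temperature is the m·c-weighted mean:
T_f = (165.03×200 + 1120.2×26.9 + 122.36×26.9) / (165.03 + 1120.2 + 122.36)
    = 66432 / 1407.6 ≈ 47.19 °C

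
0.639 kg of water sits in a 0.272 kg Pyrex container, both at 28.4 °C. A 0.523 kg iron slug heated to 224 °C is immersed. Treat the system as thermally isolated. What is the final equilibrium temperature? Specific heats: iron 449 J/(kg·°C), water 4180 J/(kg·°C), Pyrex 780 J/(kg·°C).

T_f ≈ 43.1 °C

Net heat exchanged in the isolated system is zero:
0.523·449·(T − 224) + 0.639·4180·(T − 28.4) + 0.272·780·(T − 28.4) = 0
(234.83 + 2671 + 212.16) T = 234.83·224 + 2671·28.4 + 212.16·28.4
T = 134484 / 3118 = 43.1 °C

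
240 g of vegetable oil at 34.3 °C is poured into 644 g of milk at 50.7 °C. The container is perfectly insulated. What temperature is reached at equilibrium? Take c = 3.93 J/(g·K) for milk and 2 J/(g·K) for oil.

T_f = Σ m_i c_i T_i / Σ m_i c_i:
T_f = (2530.9·50.7 + 480·34.3) / (2530.9 + 480)
    = 144782 / 3010.9 ≈ 48.09 °C

T_f ≈ 48.1 °C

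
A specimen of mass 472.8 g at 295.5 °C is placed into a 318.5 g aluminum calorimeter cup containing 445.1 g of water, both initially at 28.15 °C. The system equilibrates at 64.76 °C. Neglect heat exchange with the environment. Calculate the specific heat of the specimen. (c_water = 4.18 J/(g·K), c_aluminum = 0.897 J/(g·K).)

Heat gained plus heat lost sum to zero:
472.8·c·(64.76 − 295.5) + 445.1·4.18·(64.76 − 28.15) + 318.5·0.897·(64.76 − 28.15) = 0
-109094 c = -78573
c = -78573/-109094 ≈ 0.7202 J/(g·K)

c ≈ 0.72 J/(g·K)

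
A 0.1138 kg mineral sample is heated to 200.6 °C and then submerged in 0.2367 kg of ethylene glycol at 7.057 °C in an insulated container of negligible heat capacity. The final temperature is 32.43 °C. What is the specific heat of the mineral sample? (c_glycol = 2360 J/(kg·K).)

m_s c (T_s − T_f) = m_glycol c_glycol (T_f − T_0):
0.1138·c·(200.6 − 32.43) = 0.2367·2360·(32.43 − 7.057)
19.14 c = 14174  ⇒  c ≈ 740.6 J/(kg·K)

c ≈ 741 J/(kg·K)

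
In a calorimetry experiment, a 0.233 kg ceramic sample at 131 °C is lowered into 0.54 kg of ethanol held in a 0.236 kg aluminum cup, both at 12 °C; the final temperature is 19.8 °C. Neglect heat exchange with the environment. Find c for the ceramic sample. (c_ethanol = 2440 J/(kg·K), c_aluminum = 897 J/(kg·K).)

c ≈ 460 J/(kg·K)

Energy conservation, ΣQ = 0:
0.233·c·(19.8 − 131) + 0.54·2440·(19.8 − 12) + 0.236·897·(19.8 − 12) = 0
-25.91 c = -11928
c = -11928/-25.91 ≈ 460.4 J/(kg·K)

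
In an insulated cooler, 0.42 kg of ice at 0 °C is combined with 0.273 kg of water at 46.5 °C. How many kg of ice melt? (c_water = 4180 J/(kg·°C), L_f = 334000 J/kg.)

m_melted ≈ 0.159 kg

Cooling the water to 0 °C releases 0.273·4180·46.5 = 53063 J.
Fully melting the ice requires m_ice L_f = 0.42·334000 = 140280 J.
53063 J < 140280 J, so only part of the ice melts and the system sits at 0 °C.
m_melted·334000 = 53063  ⇒  m_melted ≈ 0.1589 kg.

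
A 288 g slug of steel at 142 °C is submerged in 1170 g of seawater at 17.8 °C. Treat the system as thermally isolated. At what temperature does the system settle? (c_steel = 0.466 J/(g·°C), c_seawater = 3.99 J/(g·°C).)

T_f ≈ 21.3 °C

With ΣQ=0 the equilibrium temperature is the m·c-weighted mean:
T_f = (134.21×142 + 4668.3×17.8) / (134.21 + 4668.3)
    = 102153 / 4802.5 ≈ 21.27 °C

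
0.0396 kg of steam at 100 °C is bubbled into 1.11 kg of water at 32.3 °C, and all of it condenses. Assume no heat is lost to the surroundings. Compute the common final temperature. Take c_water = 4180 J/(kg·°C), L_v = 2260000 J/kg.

Energy conservation, ΣQ = 0:
latent heat released on condensation: 0.0396×2260000 = 89496
  condensed water 100 °C→T: 165.53(T − 100)
  water warms: 1.11×4180×(T − 32.3) = 4639.8(T − 32.3)
4805.3 T = 89496 + 16553 + 149866 = 255914
T ≈ 53.26 °C (< 100 °C, so full condensation is consistent).

T_f ≈ 53.3 °C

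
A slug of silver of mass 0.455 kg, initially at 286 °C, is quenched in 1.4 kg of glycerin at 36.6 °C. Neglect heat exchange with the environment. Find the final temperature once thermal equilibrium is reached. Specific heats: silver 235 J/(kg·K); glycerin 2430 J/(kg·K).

T_f ≈ 44.2 °C

With ΣQ=0 the equilibrium temperature is the m·c-weighted mean:
T_f = (106.92×286 + 3402×36.6) / (106.92 + 3402)
    = 155094 / 3508.9 ≈ 44.20 °C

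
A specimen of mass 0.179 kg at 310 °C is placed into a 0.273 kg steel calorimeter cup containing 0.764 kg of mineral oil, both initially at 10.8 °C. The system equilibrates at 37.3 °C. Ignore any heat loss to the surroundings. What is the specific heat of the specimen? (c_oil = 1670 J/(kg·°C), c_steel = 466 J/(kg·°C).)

c ≈ 762 J/(kg·°C)

Energy conservation, ΣQ = 0:
0.179×c×(37.3 − 310) + 0.764×1670×(37.3 − 10.8) + 0.273×466×(37.3 − 10.8) = 0
-48.81 c = -37182
c = -37182/-48.81 ≈ 761.7 J/(kg·°C)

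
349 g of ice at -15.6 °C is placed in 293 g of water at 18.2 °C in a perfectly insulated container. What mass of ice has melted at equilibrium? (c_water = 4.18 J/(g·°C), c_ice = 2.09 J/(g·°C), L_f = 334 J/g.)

m_melted ≈ 32.7 g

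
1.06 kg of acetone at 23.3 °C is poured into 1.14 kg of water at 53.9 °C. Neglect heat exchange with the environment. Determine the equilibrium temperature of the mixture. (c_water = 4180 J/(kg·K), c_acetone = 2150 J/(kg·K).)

With ΣQ=0 the equilibrium temperature is the m·c-weighted mean:
T_f = (4765.2*53.9 + 2279*23.3) / (4765.2 + 2279)
    = 309945 / 7044.2 ≈ 44.00 °C

T_f ≈ 44.0 °C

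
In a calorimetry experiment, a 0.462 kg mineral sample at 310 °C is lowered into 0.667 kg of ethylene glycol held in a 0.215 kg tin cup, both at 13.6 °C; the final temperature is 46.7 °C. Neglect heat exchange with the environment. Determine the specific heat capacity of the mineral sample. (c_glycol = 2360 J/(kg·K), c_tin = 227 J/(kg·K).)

c ≈ 442 J/(kg·K)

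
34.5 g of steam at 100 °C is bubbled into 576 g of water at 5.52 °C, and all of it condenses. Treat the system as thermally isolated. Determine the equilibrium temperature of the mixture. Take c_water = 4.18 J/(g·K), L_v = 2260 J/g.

T_f ≈ 41.4 °C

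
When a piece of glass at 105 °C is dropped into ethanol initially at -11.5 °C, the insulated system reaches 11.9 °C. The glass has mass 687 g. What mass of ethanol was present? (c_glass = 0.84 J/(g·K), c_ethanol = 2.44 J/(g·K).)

m ≈ 941 g

Conservation of energy gives ΣQ = 0:
687×0.84×(11.9 − 105) + m×2.44×(11.9 − (-11.5)) = 0
57.1 m = 53726
m = 53726/57.1 ≈ 941 g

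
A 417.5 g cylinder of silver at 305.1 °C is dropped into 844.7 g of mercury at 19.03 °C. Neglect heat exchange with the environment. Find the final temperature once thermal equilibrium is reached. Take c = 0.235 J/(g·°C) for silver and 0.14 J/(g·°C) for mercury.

T_f ≈ 148.7 °C

Net heat exchanged in the isolated system is zero:
417.5×0.235×(T − 305.1) + 844.7×0.14×(T − 19.03) = 0
98.11(T − 305.1) + 118.26(T − 19.03) = 0
216.37 T = 32185
T = 32185/216.37 ≈ 148.75 °C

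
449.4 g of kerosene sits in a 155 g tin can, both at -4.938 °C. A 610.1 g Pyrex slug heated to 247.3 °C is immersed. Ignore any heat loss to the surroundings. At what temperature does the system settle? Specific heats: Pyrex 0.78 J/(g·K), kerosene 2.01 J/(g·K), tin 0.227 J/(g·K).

T_f ≈ 79.9 °C

Conservation of energy gives ΣQ = 0:
610.1×0.78×(T − 247.3) + 449.4×2.01×(T − (-4.938)) + 155×0.227×(T − (-4.938)) = 0
475.88(T − 247.3) + 903.29(T − (-4.938)) + 35.19(T − (-4.938)) = 0
1414.4 T = 113050
T = 113050 / 1414.4 = 79.9 °C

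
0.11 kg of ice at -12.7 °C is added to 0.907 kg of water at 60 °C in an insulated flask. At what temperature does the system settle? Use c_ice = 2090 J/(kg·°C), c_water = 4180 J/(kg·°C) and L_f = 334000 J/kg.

Net heat exchanged in the isolated system is zero:
ice -12.7→0 °C: 0.11×2090×12.7 = 2919.7; fusion: m_ice L_f = 0.11×334000 = 36740; meltwater 0→T: 0.11×4180×T = 459.8 T; water: 3791.3(T − 60)
4251.1 T = 227476 − 39660 = 187816
T ≈ 44.18 °C (positive, so assuming full melt was valid).

T_f ≈ 44.2 °C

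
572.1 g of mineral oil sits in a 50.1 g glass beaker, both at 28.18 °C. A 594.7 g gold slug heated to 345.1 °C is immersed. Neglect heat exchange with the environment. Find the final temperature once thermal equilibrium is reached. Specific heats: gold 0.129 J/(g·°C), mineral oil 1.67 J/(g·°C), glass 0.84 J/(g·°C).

Conservation of energy gives ΣQ = 0:
594.7×0.129×(T − 345.1) + 572.1×1.67×(T − 28.18) + 50.1×0.84×(T − 28.18) = 0
76.72(T − 345.1) + 955.41(T − 28.18) + 42.08(T − 28.18) = 0
(76.72 + 955.41 + 42.08) T = 76.72×345.1 + 955.41×28.18 + 42.08×28.18
T = 54584 / 1074.2 = 50.8 °C

T_f ≈ 50.8 °C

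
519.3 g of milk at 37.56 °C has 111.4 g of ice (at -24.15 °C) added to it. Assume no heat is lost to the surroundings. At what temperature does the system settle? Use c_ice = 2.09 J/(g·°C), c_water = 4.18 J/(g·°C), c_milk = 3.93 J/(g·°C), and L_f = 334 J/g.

Let T be the final temperature. ΣQ_i = 0:
warm ice to 0 °C: 111.4×2.09×(0 − (-24.15)) = 5622.7; fusion: m_ice L_f = 111.4×334 = 37208; meltwater 0→T: 111.4×4.18×T = 465.65 T; milk cools: 519.3×3.93×(T − 37.56) = 2040.8(T − 37.56)
2506.5 T = 76654 − 42830 = 33824
T ≈ 13.49 °C (positive, so assuming full melt was valid).

T_f ≈ 13.5 °C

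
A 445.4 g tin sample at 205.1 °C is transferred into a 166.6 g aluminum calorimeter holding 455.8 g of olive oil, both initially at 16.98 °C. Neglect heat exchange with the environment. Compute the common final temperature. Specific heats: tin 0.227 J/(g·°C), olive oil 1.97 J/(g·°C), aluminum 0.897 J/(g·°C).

Setting the total heat transfer to zero:
445.4·0.227·(T − 205.1) + 455.8·1.97·(T − 16.98) + 166.6·0.897·(T − 16.98) = 0
101.11(T − 205.1) + 897.93(T − 16.98) + 149.44(T − 16.98) = 0
(101.11 + 897.93 + 149.44) T = 101.11·205.1 + 897.93·16.98 + 149.44·16.98
T ≈ 33.54 °C

T_f ≈ 33.5 °C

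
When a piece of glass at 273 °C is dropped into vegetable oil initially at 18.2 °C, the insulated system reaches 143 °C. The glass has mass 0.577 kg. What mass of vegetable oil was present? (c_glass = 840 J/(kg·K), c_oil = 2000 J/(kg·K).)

m ≈ 0.252 kg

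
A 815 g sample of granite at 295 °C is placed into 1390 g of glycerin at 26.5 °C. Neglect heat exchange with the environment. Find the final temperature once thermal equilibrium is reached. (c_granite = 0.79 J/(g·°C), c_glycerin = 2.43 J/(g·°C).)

With ΣQ=0 the equilibrium temperature is the m·c-weighted mean:
T_f = (643.85*295 + 3377.7*26.5) / (643.85 + 3377.7)
    = 279445 / 4021.6 ≈ 69.49 °C

T_f ≈ 69.5 °C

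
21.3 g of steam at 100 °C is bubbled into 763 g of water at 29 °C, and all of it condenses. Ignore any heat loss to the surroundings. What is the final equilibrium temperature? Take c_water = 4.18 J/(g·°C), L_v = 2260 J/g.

T_f ≈ 45.6 °C

Taking heat into each body as positive, Σ m c ΔT = 0:
steam→water at 100 °C releases m L_v = 21.3·2260 = 48138; condensed water 100 °C→T: 89.03(T − 100); water warms: 763·4.18·(T − 29) = 3189.3(T − 29)
3278.4 T = 48138 + 8903.4 + 92491 = 149532
T ≈ 45.61 °C (< 100 °C, so full condensation is consistent).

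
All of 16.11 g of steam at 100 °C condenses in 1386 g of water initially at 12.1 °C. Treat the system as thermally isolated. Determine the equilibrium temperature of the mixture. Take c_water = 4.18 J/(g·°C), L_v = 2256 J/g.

T_f ≈ 19.3 °C

Energy balance with sensible and latent terms:
steam→water at 100 °C releases m L_v = 16.11×2256 = 36344
  condensed water 100 °C→T: 67.34(T − 100)
  water warms: 1386×4.18×(T − 12.1) = 5793.5(T − 12.1)
5860.8 T = 36344 + 6734 + 70101 = 113179
T ≈ 19.31 °C, under the boiling point, so the assumption holds.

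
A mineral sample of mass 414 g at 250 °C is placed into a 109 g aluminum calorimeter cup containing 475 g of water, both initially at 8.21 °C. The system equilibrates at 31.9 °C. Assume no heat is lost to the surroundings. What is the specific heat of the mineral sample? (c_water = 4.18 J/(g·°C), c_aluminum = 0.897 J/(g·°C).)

c ≈ 0.547 J/(g·°C)

Setting the total heat transfer to zero:
414×c×(31.9 − 250) + 475×4.18×(31.9 − 8.21) + 109×0.897×(31.9 − 8.21) = 0
-90293 c = -49353
c = -49353/-90293 ≈ 0.5466 J/(g·°C)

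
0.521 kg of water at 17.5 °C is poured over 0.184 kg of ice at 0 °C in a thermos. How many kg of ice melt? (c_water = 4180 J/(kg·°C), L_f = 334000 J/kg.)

m_melted ≈ 0.114 kg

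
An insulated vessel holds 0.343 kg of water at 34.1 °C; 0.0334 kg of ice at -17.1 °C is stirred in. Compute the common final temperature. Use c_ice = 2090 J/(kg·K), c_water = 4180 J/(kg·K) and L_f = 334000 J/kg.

T_f ≈ 23.2 °C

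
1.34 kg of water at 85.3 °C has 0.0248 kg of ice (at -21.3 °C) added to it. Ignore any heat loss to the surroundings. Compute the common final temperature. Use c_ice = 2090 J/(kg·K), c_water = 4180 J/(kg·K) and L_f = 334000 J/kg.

T_f ≈ 82.1 °C

Taking heat into each body as positive, Σ m c ΔT = 0:
ice -21.3→0 °C: 0.0248·2090·21.3 = 1104; latent heat to melt: 0.0248·334000 = 8283.2; warm the meltwater: 103.66 T; water: 5601.2(T − 85.3)
5704.9 T = 477782 − 9387.2 = 468395
T ≈ 82.10 °C — above 0 °C, consistent with complete melting.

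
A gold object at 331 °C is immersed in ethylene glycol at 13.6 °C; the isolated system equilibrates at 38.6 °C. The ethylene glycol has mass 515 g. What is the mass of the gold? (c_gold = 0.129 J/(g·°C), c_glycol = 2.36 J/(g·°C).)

m ≈ 806 g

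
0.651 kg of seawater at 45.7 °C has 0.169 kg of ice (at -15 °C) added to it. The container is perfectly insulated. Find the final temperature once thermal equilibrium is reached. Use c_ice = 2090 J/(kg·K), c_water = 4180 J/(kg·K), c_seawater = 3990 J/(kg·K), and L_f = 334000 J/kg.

T_f ≈ 17.2 °C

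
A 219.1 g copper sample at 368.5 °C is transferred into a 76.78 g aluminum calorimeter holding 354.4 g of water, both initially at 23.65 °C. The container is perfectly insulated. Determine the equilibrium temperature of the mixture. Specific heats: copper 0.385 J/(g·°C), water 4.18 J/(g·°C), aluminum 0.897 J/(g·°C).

T_f is the heat-capacity-weighted average of the initial temperatures:
T_f = (84.35·368.5 + 1481.4·23.65 + 68.87·23.65) / (84.35 + 1481.4 + 68.87)
    = 67748 / 1634.6 ≈ 41.45 °C

T_f ≈ 41.4 °C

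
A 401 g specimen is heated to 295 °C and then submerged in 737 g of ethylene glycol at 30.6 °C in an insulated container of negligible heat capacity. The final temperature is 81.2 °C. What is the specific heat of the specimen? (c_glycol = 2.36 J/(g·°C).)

Energy conservation, ΣQ = 0:
401×c×(81.2 − 295) + 737×2.36×(81.2 − 30.6) = 0
-85734 c = -88010
c = -88010/-85734 ≈ 1.027 J/(g·°C)

c ≈ 1.03 J/(g·°C)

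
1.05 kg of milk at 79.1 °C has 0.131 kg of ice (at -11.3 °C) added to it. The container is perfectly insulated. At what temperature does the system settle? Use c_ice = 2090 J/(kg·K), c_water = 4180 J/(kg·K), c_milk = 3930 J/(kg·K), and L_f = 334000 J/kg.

T_f ≈ 59.8 °C

Heat gained plus heat lost sum to zero:
ice -11.3→0 °C: 0.131·2090·11.3 = 3093.8
  latent heat to melt: 0.131·334000 = 43754
  meltwater 0→T: 0.131·4180·T = 547.58 T
  milk: 4126.5(T − 79.1)
4674.1 T = 326406 − 46848 = 279558
T ≈ 59.81 °C (positive, so assuming full melt was valid).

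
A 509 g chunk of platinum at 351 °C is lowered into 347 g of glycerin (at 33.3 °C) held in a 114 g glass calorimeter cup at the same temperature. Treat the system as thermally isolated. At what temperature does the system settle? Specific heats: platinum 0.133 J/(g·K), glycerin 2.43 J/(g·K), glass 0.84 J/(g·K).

T_f ≈ 54.7 °C

T_f is the heat-capacity-weighted average of the initial temperatures:
T_f = (67.7×351 + 843.21×33.3 + 95.76×33.3) / (67.7 + 843.21 + 95.76)
    = 55029 / 1006.7 ≈ 54.66 °C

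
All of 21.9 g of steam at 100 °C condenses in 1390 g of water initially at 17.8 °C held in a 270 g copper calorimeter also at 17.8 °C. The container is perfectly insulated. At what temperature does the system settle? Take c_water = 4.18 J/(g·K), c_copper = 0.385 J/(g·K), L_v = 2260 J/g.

T_f ≈ 27.3 °C

Sum of m c ΔT and latent-heat terms is zero:
steam→water at 100 °C releases m L_v = 21.9×2260 = 49494; condensed water 100 °C→T: 91.54(T − 100); water warms: 1390×4.18×(T − 17.8) = 5810.2(T − 17.8); copper cup: 270×0.385×(T − 17.8) = 103.95(T − 17.8)
6005.7 T = 49494 + 9154.2 + 105272 = 163920
T ≈ 27.29 °C (< 100 °C, so full condensation is consistent).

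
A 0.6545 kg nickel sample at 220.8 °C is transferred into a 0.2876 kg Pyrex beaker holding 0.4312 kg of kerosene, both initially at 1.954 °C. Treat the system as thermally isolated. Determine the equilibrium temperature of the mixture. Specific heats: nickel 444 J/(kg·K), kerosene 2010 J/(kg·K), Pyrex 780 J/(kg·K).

T_f ≈ 48.0 °C

Conservation of energy gives ΣQ = 0:
0.6545×444×(T − 220.8) + 0.4312×2010×(T − 1.954) + 0.2876×780×(T − 1.954) = 0
290.6(T − 220.8) + 866.71(T − 1.954) + 224.33(T − 1.954) = 0
1381.6 T = 66296
T = 66296/1381.6 ≈ 47.98 °C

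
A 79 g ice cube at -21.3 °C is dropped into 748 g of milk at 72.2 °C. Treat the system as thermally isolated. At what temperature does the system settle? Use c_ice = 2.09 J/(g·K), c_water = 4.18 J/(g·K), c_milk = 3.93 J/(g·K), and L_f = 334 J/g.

Conservation of energy gives ΣQ = 0:
ice -21.3→0 °C: 79·2.09·21.3 = 3516.8
  latent heat to melt: 79·334 = 26386
  warm the meltwater: 330.22 T
  milk cools: 748·3.93·(T − 72.2) = 2939.6(T − 72.2)
3269.9 T = 212242 − 29903 = 182339
T ≈ 55.76 °C (positive, so assuming full melt was valid).

T_f ≈ 55.8 °C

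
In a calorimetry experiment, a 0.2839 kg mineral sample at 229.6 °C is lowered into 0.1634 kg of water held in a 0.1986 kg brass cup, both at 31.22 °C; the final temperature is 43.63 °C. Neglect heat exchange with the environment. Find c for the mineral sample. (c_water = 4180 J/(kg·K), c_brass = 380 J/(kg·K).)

c ≈ 178 J/(kg·K)

Energy conservation, ΣQ = 0:
0.2839×c×(43.63 − 229.6) + 0.1634×4180×(43.63 − 31.22) + 0.1986×380×(43.63 − 31.22) = 0
-52.8 c = -9412.7
c = -9412.7/-52.8 ≈ 178.3 J/(kg·K)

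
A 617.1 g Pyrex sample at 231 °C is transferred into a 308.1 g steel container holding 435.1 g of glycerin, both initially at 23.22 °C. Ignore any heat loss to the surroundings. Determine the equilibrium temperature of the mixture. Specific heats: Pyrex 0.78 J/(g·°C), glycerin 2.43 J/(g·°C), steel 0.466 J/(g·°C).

T_f = Σ m_i c_i T_i / Σ m_i c_i:
T_f = (481.34·231 + 1057.3·23.22 + 143.57·23.22) / (481.34 + 1057.3 + 143.57)
    = 139073 / 1682.2 ≈ 82.67 °C

T_f ≈ 82.7 °C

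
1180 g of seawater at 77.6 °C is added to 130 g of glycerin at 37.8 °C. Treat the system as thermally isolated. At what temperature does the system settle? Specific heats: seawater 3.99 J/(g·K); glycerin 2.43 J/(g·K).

Heat lost by the seawater equals heat gained by the glycerin:
1180·3.99·(77.6 − T) = 130·2.43·(T − 37.8)
4708.2(77.6 − T) = 315.9(T − 37.8)
5024.1 T = 377297  ⇒  T ≈ 75.10 °C

T_f ≈ 75.1 °C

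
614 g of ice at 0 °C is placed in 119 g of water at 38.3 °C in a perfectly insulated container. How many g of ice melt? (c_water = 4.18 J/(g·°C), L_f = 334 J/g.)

m_melted ≈ 57 g

Heat available from the water dropping to 0 °C: 119·4.18·38.3 = 19051 J.
To melt every bit of ice: 614·334 = 205076 J.
Since 19051 < 205076 J, not all the ice melts; equilibrium is at 0 °C.
Mass melted = 19051/334 ≈ 57.04 g.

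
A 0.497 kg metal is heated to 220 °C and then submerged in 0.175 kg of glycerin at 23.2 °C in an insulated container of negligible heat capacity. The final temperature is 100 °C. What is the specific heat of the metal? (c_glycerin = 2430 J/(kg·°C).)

Heat lost by the metal = heat gained by the glycerin:
0.497·c·(220 − 100) = 0.175·2430·(100 − 23.2)
59.64 c = 32659  ⇒  c ≈ 547.6 J/(kg·°C)

c ≈ 548 J/(kg·°C)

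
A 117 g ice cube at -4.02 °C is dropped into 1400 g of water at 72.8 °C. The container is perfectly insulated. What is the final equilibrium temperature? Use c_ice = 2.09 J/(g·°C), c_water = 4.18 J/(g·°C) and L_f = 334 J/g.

T_f ≈ 60.9 °C

Heat gained plus heat lost sum to zero:
warm ice to 0 °C: 117×2.09×(0 − (-4.02)) = 983.01; latent heat to melt: 117×334 = 39078; meltwater 0→T: 117×4.18×T = 489.06 T; water: 5852(T − 72.8)
6341.1 T = 426026 − 40061 = 385965
T ≈ 60.87 °C (positive, so assuming full melt was valid).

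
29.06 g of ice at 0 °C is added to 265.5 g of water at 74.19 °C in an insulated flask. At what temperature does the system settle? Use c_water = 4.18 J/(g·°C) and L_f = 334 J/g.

T_f ≈ 59.0 °C

Energy conservation, ΣQ = 0:
latent heat to melt: 29.06×334 = 9706
  warm the meltwater: 121.47 T
  water: 1109.8(T − 74.19)
1231.3 T = 82335 − 9706 = 72629
T ≈ 58.99 °C. Since T > 0 °C, the all-ice-melts assumption holds.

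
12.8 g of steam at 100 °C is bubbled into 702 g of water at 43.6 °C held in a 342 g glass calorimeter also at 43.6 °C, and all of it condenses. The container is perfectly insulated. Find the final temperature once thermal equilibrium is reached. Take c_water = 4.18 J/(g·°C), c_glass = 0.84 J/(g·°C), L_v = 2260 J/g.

Let T be the final temperature. ΣQ_i = 0:
steam→water at 100 °C releases m L_v = 12.8×2260 = 28928
  condensate cools 100→T: 12.8×4.18×(T − 100) = 53.5(T − 100)
  water warms: 702×4.18×(T − 43.6) = 2934.4(T − 43.6)
  glass cup: 342×0.84×(T − 43.6) = 287.28(T − 43.6)
3275.1 T = 28928 + 5350.4 + 140464 = 174742
T ≈ 53.35 °C, under the boiling point, so the assumption holds.

T_f ≈ 53.4 °C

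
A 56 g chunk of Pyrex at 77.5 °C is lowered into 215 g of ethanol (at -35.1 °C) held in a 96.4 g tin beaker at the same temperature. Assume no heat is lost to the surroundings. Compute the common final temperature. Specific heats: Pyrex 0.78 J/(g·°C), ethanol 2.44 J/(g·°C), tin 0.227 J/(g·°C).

T_f ≈ -26.8 °C

Taking heat into each body as positive, Σ m c ΔT = 0:
56·0.78·(T − 77.5) + 215·2.44·(T − (-35.1)) + 96.4·0.227·(T − (-35.1)) = 0
(43.68 + 524.6 + 21.88) T = 43.68·77.5 + 524.6·(-35.1) + 21.88·(-35.1)
T = -15796 / 590.16 = -26.8 °C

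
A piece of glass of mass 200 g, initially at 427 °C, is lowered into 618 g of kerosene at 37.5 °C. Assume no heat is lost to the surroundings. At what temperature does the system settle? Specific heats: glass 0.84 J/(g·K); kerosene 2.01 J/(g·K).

T_f ≈ 83.9 °C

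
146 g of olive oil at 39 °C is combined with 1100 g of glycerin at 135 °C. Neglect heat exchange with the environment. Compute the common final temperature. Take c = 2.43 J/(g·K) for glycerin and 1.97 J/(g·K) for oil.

Heat lost by the glycerin equals heat gained by the oil:
1100*2.43*(135 − T) = 146*1.97*(T − 39)
2673(135 − T) = 287.62(T − 39)
2960.6 T = 372072  ⇒  T ≈ 125.67 °C

T_f ≈ 125.7 °C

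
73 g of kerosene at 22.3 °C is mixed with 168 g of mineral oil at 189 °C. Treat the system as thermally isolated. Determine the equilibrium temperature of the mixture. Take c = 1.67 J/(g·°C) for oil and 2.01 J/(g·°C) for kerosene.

T_f ≈ 131.8 °C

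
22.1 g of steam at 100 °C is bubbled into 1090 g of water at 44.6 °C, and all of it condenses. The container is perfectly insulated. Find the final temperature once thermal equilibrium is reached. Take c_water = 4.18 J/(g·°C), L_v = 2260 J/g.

T_f ≈ 56.4 °C

Taking heat into each body as positive, Σ m c ΔT = 0:
steam→water at 100 °C releases m L_v = 22.1·2260 = 49946; condensed water 100 °C→T: 92.38(T − 100); original water: 4556.2(T − 44.6)
4648.6 T = 49946 + 9237.8 + 203207 = 262390
T ≈ 56.45 °C — below 100 °C, confirming all the steam condensed.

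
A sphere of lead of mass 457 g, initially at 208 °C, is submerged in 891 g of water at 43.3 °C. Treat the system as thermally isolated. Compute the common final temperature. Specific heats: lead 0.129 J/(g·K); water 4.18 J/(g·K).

Conservation of energy gives ΣQ = 0:
457*0.129*(T − 208) + 891*4.18*(T − 43.3) = 0
58.95(T − 208) + 3724.4(T − 43.3) = 0
(58.95 + 3724.4) T = 58.95*208 + 3724.4*43.3
T = 173528/3783.3 ≈ 45.87 °C

T_f ≈ 45.9 °C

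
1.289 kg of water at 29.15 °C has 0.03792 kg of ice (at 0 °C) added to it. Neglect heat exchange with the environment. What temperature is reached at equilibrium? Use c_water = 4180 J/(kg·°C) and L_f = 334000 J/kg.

Sum of m c ΔT and latent-heat terms is zero:
melt ice: 0.03792·334000 = 12665
  meltwater 0→T: 0.03792·4180·T = 158.51 T
  water: 5388(T − 29.15)
5546.5 T = 157061 − 12665 = 144396
T ≈ 26.03 °C. Since T > 0 °C, the all-ice-melts assumption holds.

T_f ≈ 26.0 °C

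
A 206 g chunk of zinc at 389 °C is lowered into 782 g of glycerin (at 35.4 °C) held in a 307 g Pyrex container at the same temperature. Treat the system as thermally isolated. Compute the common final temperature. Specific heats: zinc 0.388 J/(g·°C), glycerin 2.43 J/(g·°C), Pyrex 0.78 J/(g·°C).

T_f ≈ 48.1 °C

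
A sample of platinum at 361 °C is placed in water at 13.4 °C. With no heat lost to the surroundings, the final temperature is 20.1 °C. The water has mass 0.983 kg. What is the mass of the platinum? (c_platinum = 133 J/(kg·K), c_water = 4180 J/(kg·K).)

m ≈ 0.607 kg

|Q_platinum| = |Q_water|:
m·133·(361 − 20.1) = 0.983·4180·(20.1 − 13.4)
45340 m = 27530  ⇒  m ≈ 0.6072 kg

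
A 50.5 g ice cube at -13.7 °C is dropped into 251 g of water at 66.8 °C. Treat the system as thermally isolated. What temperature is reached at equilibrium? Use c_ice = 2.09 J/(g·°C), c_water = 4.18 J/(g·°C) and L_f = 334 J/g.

Net heat exchanged in the isolated system is zero:
warm ice to 0 °C: 50.5×2.09×(0 − (-13.7)) = 1446
  latent heat to melt: 50.5×334 = 16867
  meltwater 0→T: 50.5×4.18×T = 211.09 T
  water: 1049.2(T − 66.8)
1260.3 T = 70085 − 18313 = 51772
T ≈ 41.08 °C. Since T > 0 °C, the all-ice-melts assumption holds.

T_f ≈ 41.1 °C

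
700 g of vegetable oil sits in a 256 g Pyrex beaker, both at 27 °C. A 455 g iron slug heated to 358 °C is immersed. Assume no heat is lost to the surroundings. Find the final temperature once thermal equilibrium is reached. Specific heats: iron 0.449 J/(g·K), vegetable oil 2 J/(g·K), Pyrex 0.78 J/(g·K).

Energy conservation, ΣQ = 0:
455*0.449*(T − 358) + 700*2*(T − 27) + 256*0.78*(T − 27) = 0
204.3(T − 358) + 1400(T − 27) + 199.68(T − 27) = 0
1804 T = 116329
T = 116329/1804 ≈ 64.48 °C

T_f ≈ 64.5 °C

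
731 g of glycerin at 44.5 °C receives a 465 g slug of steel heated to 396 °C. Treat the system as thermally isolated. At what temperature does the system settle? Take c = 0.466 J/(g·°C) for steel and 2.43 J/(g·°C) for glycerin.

Heat gained plus heat lost sum to zero:
465·0.466·(T − 396) + 731·2.43·(T − 44.5) = 0
(216.69 + 1776.3) T = 216.69·396 + 1776.3·44.5
T = 164856 / 1993 = 82.7 °C

T_f ≈ 82.7 °C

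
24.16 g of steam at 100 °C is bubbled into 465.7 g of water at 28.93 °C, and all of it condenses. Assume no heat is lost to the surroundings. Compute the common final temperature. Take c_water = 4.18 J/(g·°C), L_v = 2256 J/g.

T_f ≈ 59.1 °C

Conservation of energy gives ΣQ = 0:
latent heat released on condensation: 24.16×2256 = 54505
  condensed water 100 °C→T: 100.99(T − 100)
  original water: 1946.6(T − 28.93)
2047.6 T = 54505 + 10099 + 56316 = 120920
T ≈ 59.05 °C — below 100 °C, confirming all the steam condensed.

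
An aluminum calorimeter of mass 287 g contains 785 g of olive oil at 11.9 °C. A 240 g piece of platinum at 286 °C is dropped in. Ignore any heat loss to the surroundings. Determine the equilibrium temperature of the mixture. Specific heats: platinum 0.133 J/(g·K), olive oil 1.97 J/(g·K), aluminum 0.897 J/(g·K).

T_f ≈ 16.7 °C

With ΣQ=0 the equilibrium temperature is the m·c-weighted mean:
T_f = (31.92×286 + 1546.5×11.9 + 257.44×11.9) / (31.92 + 1546.5 + 257.44)
    = 30595 / 1835.8 ≈ 16.67 °C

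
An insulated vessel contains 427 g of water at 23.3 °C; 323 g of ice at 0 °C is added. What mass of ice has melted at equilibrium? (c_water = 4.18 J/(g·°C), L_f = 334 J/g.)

m_melted ≈ 125 g

Heat available from the water dropping to 0 °C: 427×4.18×23.3 = 41587 J.
Melting all 323 g of ice would need 323×334 = 107882 J.
That's not enough to melt it all — equilibrium is at 0 °C with ice remaining.
m_melt = 41587 / L_f = 124.5 g.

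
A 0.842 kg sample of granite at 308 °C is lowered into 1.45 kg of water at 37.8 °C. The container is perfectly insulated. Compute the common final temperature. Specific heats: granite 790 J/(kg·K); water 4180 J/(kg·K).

T_f ≈ 64.5 °C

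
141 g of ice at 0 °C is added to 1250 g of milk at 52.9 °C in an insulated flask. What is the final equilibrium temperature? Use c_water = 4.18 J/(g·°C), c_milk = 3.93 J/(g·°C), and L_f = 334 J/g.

T_f ≈ 38.7 °C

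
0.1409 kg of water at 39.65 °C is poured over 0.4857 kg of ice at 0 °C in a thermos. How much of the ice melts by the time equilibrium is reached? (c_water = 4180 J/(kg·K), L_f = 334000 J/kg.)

m_melted ≈ 0.0699 kg

Cooling the water to 0 °C releases 0.1409·4180·39.65 = 23352 J.
Fully melting the ice requires m_ice L_f = 0.4857·334000 = 162224 J.
23352 J < 162224 J, so only part of the ice melts and the system sits at 0 °C.
Mass melted = 23352/334000 ≈ 0.06992 kg.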